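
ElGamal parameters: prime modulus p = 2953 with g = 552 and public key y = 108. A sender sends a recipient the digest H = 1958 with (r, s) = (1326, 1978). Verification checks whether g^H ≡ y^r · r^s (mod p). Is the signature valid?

Left side g^H mod p:
552^2 = 304704 ≡ 545
552^4 ≡ 545^2 = 297025 ≡ 1725
552^8 ≡ 1725^2 = 2975625 ≡ 1954
552^16 ≡ 1954^2 = 3818116 ≡ 2840
552^32 ≡ 2840^2 = 8065600 ≡ 957
552^64 ≡ 957^2 = 915849 ≡ 419
552^128 ≡ 419^2 = 175561 ≡ 1334
552^256 ≡ 1334^2 = 1779556 ≡ 1850
552^512 ≡ 1850^2 = 3422500 ≡ 2926
552^1024 ≡ 2926^2 = 8561476 ≡ 729
1958 = 1024 + 512 + 256 + 128 + 32 + 4 + 2, so 552^1958 ≡ 729·2926·1850·1334·957·1725·545 ≡ 2447 (mod 2953)
Right side y^r · r^s mod p:
108^2 = 11664 ≡ 2805
108^4 ≡ 2805^2 = 7868025 ≡ 1233
108^8 ≡ 1233^2 = 1520289 ≡ 2447
108^16 ≡ 2447^2 = 5987809 ≡ 2078
108^32 ≡ 2078^2 = 4318084 ≡ 798
108^64 ≡ 798^2 = 636804 ≡ 1909
108^128 ≡ 1909^2 = 3644281 ≡ 279
108^256 ≡ 279^2 = 77841 ≡ 1063
108^512 ≡ 1063^2 = 1129969 ≡ 1923
108^1024 ≡ 1923^2 = 3697929 ≡ 773
1326 = 1024 + 256 + 32 + 8 + 4 + 2, so 108^1326 ≡ 773·1063·798·2447·1233·2805 ≡ 2587 (mod 2953)
1326^2 = 1758276 ≡ 1241
1326^4 ≡ 1241^2 = 1540081 ≡ 1568
1326^8 ≡ 1568^2 = 2458624 ≡ 1728
1326^16 ≡ 1728^2 = 2985984 ≡ 501
1326^32 ≡ 501^2 = 251001 ≡ 2949
1326^64 ≡ 2949^2 = 8696601 ≡ 16
1326^128 ≡ 16^2 = 256
1326^256 ≡ 256^2 = 65536 ≡ 570
1326^512 ≡ 570^2 = 324900 ≡ 70
1326^1024 ≡ 70^2 = 4900 ≡ 1947
1978 = 1024 + 512 + 256 + 128 + 32 + 16 + 8 + 2, so 1326^1978 ≡ 1947·70·570·256·2949·501·1728·1241 ≡ 570 (mod 2953)
2587·570 = 1474590 ≡ 1043 (mod 2953)
2447 ≠ 1043, so verification fails.

invalid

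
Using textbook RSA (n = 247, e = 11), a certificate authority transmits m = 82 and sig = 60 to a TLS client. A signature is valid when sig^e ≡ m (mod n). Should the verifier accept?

sig^2 ≡ 60^2 = 3600 ≡ 142
sig^4 ≡ 142^2 = 20164 ≡ 157
sig^8 ≡ 157^2 = 24649 ≡ 196
11 = 8 + 2 + 1, so sig^11 ≡ 196·142·60 ≡ 200 (mod 247)
The recovered value 200 does not match the digest 82.

reject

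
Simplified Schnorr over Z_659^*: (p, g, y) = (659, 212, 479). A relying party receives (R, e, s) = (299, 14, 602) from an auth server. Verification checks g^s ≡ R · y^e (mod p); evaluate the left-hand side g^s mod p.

302

212^2 = 44944 ≡ 132
212^4 ≡ 132^2 = 17424 ≡ 290
212^8 ≡ 290^2 = 84100 ≡ 407
212^16 ≡ 407^2 = 165649 ≡ 240
212^32 ≡ 240^2 = 57600 ≡ 267
212^64 ≡ 267^2 = 71289 ≡ 117
212^128 ≡ 117^2 = 13689 ≡ 509
212^256 ≡ 509^2 = 259081 ≡ 94
212^512 ≡ 94^2 = 8836 ≡ 269
602 = 512 + 64 + 16 + 8 + 2, so 212^602 ≡ 269·117·240·407·132 ≡ 302 (mod 659)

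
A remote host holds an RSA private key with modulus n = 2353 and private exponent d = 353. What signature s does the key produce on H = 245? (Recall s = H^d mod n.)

H^353 mod 2353 = 514

514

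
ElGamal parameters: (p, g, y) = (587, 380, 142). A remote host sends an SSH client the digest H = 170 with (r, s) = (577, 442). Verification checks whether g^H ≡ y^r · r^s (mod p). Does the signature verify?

Left side g^H mod p:
380^2 = 144400 ≡ 585
380^4 ≡ 585^2 = 342225 ≡ 4
380^8 ≡ 4^2 = 16
380^16 ≡ 16^2 = 256
380^32 ≡ 256^2 = 65536 ≡ 379
380^64 ≡ 379^2 = 143641 ≡ 413
380^128 ≡ 413^2 = 170569 ≡ 339
170 = 128 + 32 + 8 + 2, so 380^170 ≡ 339·379·16·585 ≡ 543 (mod 587)
Right side y^r · r^s mod p:
142^2 = 20164 ≡ 206
142^4 ≡ 206^2 = 42436 ≡ 172
142^8 ≡ 172^2 = 29584 ≡ 234
142^16 ≡ 234^2 = 54756 ≡ 165
142^32 ≡ 165^2 = 27225 ≡ 223
142^64 ≡ 223^2 = 49729 ≡ 421
142^128 ≡ 421^2 = 177241 ≡ 554
142^256 ≡ 554^2 = 306916 ≡ 502
142^512 ≡ 502^2 = 252004 ≡ 181
577 = 512 + 64 + 1, so 142^577 ≡ 181·421·142 ≡ 371 (mod 587)
577^2 = 332929 ≡ 100
577^4 ≡ 100^2 = 10000 ≡ 21
577^8 ≡ 21^2 = 441
577^16 ≡ 441^2 = 194481 ≡ 184
577^32 ≡ 184^2 = 33856 ≡ 397
577^64 ≡ 397^2 = 157609 ≡ 293
577^128 ≡ 293^2 = 85849 ≡ 147
577^256 ≡ 147^2 = 21609 ≡ 477
442 = 256 + 128 + 32 + 16 + 8 + 2, so 577^442 ≡ 477·147·397·184·441·100 ≡ 268 (mod 587)
371·268 = 99428 ≡ 225 (mod 587)
543 ≠ 225, so verification fails.

does not verify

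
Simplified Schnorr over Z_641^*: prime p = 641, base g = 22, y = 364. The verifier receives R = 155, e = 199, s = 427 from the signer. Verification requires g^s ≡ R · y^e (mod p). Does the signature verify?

g^s mod p:
22^2 = 484
22^4 ≡ 484^2 = 234256 ≡ 291
22^8 ≡ 291^2 = 84681 ≡ 69
22^16 ≡ 69^2 = 4761 ≡ 274
22^32 ≡ 274^2 = 75076 ≡ 79
22^64 ≡ 79^2 = 6241 ≡ 472
22^128 ≡ 472^2 = 222784 ≡ 357
22^256 ≡ 357^2 = 127449 ≡ 531
427 = 256 + 128 + 32 + 8 + 2 + 1, so 22^427 ≡ 531·357·79·69·484·22 ≡ 399 (mod 641)
R · y^e mod p:
364^2 = 132496 ≡ 450
364^4 ≡ 450^2 = 202500 ≡ 585
364^8 ≡ 585^2 = 342225 ≡ 572
364^16 ≡ 572^2 = 327184 ≡ 274
364^32 ≡ 274^2 = 75076 ≡ 79
364^64 ≡ 79^2 = 6241 ≡ 472
364^128 ≡ 472^2 = 222784 ≡ 357
199 = 128 + 64 + 4 + 2 + 1, so 364^199 ≡ 357·472·585·450·364 ≡ 59 (mod 641)
155·59 = 9145 ≡ 171 (mod 641)
399 ≠ 171; the check fails.

does not verify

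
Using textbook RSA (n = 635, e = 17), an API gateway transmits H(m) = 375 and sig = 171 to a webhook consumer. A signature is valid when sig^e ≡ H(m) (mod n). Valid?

no

Squares mod 635: sig^1≡171, sig^2≡31, sig^4≡326, sig^8≡231, sig^16≡21
17 = 16 + 1, so sig^17 ≡ 21·171 ≡ 416 (mod 635)
The recovered value 416 does not match the digest 375.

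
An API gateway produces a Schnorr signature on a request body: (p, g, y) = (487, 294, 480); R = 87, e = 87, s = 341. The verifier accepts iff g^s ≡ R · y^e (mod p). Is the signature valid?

g^s mod p:
294^2 = 86436 ≡ 237
294^4 ≡ 237^2 = 56169 ≡ 164
294^8 ≡ 164^2 = 26896 ≡ 111
294^16 ≡ 111^2 = 12321 ≡ 146
294^32 ≡ 146^2 = 21316 ≡ 375
294^64 ≡ 375^2 = 140625 ≡ 369
294^128 ≡ 369^2 = 136161 ≡ 288
294^256 ≡ 288^2 = 82944 ≡ 154
341 = 256 + 64 + 16 + 4 + 1, so 294^341 ≡ 154·369·146·164·294 ≡ 192 (mod 487)
R · y^e mod p:
480^2 = 230400 ≡ 49
480^4 ≡ 49^2 = 2401 ≡ 453
480^8 ≡ 453^2 = 205209 ≡ 182
480^16 ≡ 182^2 = 33124 ≡ 8
480^32 ≡ 8^2 = 64
480^64 ≡ 64^2 = 4096 ≡ 200
87 = 64 + 16 + 4 + 2 + 1, so 480^87 ≡ 200·8·453·49·480 ≡ 282 (mod 487)
87·282 = 24534 ≡ 184 (mod 487)
192 ≠ 184; the check fails.

invalid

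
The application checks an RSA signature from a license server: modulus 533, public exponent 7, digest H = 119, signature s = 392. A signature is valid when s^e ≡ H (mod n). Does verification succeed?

s^2 ≡ 392^2 = 153664 ≡ 160
s^4 ≡ 160^2 = 25600 ≡ 16
7 = 4 + 2 + 1, so s^7 ≡ 16·160·392 ≡ 414 (mod 533)
414 ≠ 119, so verification fails.

fails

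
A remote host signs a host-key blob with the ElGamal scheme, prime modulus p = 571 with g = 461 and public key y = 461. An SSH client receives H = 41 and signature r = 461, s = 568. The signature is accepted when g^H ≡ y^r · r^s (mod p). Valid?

no

Left side g^H mod p:
Squares mod 571: 461^1≡461, 461^2≡109, 461^4≡461, 461^8≡109, 461^16≡461, 461^32≡109
41 = 32 + 8 + 1, so 461^41 ≡ 109·109·461 ≡ 109 (mod 571)
Right side y^r · r^s mod p:
Squares mod 571: 461^1≡461, 461^2≡109, 461^4≡461, 461^8≡109, 461^16≡461, 461^32≡109, 461^64≡461, 461^128≡109, 461^256≡461
461 = 256 + 128 + 64 + 8 + 4 + 1, so 461^461 ≡ 461·109·461·109·461·461 ≡ 109 (mod 571)
Squares mod 571: 461^1≡461, 461^2≡109, 461^4≡461, 461^8≡109, 461^16≡461, 461^32≡109, 461^64≡461, 461^128≡109, 461^256≡461, 461^512≡109
568 = 512 + 32 + 16 + 8, so 461^568 ≡ 109·109·461·109 ≡ 461 (mod 571)
109·461 = 50249 ≡ 1 (mod 571)
109 ≠ 1, so verification fails.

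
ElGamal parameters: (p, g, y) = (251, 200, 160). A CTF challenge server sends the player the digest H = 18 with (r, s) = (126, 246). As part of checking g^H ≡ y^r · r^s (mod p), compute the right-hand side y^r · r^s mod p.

201

Squares mod 251: 160^1≡160, 160^2≡249, 160^4≡4, 160^8≡16, 160^16≡5, 160^32≡25, 160^64≡123
126 = 64 + 32 + 16 + 8 + 4 + 2, so 160^126 ≡ 123·25·5·16·4·249 ≡ 91 (mod 251)
Squares mod 251: 126^1≡126, 126^2≡63, 126^4≡204, 126^8≡201, 126^16≡241, 126^32≡100, 126^64≡211, 126^128≡94
246 = 128 + 64 + 32 + 16 + 4 + 2, so 126^246 ≡ 94·211·100·241·204·63 ≡ 16 (mod 251)
y^r · r^s ≡ 91·16 = 1456 ≡ 201 (mod 251)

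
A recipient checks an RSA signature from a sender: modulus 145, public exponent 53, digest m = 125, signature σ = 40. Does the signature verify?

σ^2 ≡ 40^2 = 1600 ≡ 5
σ^4 ≡ 5^2 = 25
σ^8 ≡ 25^2 = 625 ≡ 45
σ^16 ≡ 45^2 = 2025 ≡ 140
σ^32 ≡ 140^2 = 19600 ≡ 25
53 = 32 + 16 + 4 + 1, so σ^53 ≡ 25·140·25·40 ≡ 135 (mod 145)
The recovered value 135 does not match the digest 125.

does not verify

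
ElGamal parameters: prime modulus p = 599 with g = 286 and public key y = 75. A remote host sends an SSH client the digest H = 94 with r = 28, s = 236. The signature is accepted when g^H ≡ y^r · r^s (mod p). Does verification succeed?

Left side g^H mod p:
286^2 = 81796 ≡ 332
286^4 ≡ 332^2 = 110224 ≡ 8
286^8 ≡ 8^2 = 64
286^16 ≡ 64^2 = 4096 ≡ 502
286^32 ≡ 502^2 = 252004 ≡ 424
286^64 ≡ 424^2 = 179776 ≡ 76
94 = 64 + 16 + 8 + 4 + 2, so 286^94 ≡ 76·502·64·8·332 ≡ 328 (mod 599)
Right side y^r · r^s mod p:
75^2 = 5625 ≡ 234
75^4 ≡ 234^2 = 54756 ≡ 247
75^8 ≡ 247^2 = 61009 ≡ 510
75^16 ≡ 510^2 = 260100 ≡ 134
28 = 16 + 8 + 4, so 75^28 ≡ 134·510·247 ≡ 160 (mod 599)
28^2 = 784 ≡ 185
28^4 ≡ 185^2 = 34225 ≡ 82
28^8 ≡ 82^2 = 6724 ≡ 135
28^16 ≡ 135^2 = 18225 ≡ 255
28^32 ≡ 255^2 = 65025 ≡ 333
28^64 ≡ 333^2 = 110889 ≡ 74
28^128 ≡ 74^2 = 5476 ≡ 85
236 = 128 + 64 + 32 + 8 + 4, so 28^236 ≡ 85·74·333·135·82 ≡ 32 (mod 599)
160·32 = 5120 ≡ 328 (mod 599)
328 ≡ 328 (mod 599), so the signature is genuine.

passes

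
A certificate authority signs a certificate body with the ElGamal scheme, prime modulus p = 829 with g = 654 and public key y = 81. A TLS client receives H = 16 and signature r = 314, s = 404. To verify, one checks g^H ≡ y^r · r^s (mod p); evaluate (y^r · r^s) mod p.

Squares mod 829: 81^1≡81, 81^2≡758, 81^4≡67, 81^8≡344, 81^16≡618, 81^32≡584, 81^64≡337, 81^128≡825, 81^256≡16
314 = 256 + 32 + 16 + 8 + 2, so 81^314 ≡ 16·584·618·344·758 ≡ 468 (mod 829)
Squares mod 829: 314^1≡314, 314^2≡774, 314^4≡538, 314^8≡123, 314^16≡207, 314^32≡570, 314^64≡761, 314^128≡479, 314^256≡637
404 = 256 + 128 + 16 + 4, so 314^404 ≡ 637·479·207·538 ≡ 187 (mod 829)
y^r · r^s ≡ 468·187 = 87516 ≡ 471 (mod 829)

471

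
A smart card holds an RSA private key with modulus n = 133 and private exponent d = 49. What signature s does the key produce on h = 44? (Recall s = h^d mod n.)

h^2 ≡ 44^2 = 1936 ≡ 74
h^4 ≡ 74^2 = 5476 ≡ 23
h^8 ≡ 23^2 = 529 ≡ 130
h^16 ≡ 130^2 = 16900 ≡ 9
h^32 ≡ 9^2 = 81
49 = 32 + 16 + 1, so h^49 ≡ 81·9·44 ≡ 23 (mod 133)

23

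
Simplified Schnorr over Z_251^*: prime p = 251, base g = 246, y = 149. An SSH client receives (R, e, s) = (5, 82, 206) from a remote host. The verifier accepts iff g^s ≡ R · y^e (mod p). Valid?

yes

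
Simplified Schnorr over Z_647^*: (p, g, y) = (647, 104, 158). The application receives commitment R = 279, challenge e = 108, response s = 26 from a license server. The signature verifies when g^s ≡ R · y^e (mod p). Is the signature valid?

g^s mod p:
Squares mod 647: 104^1≡104, 104^2≡464, 104^4≡492, 104^8≡86, 104^16≡279
26 = 16 + 8 + 2, so 104^26 ≡ 279·86·464 ≡ 287 (mod 647)
R · y^e mod p:
Squares mod 647: 158^1≡158, 158^2≡378, 158^4≡544, 158^8≡257, 158^16≡55, 158^32≡437, 158^64≡104
108 = 64 + 32 + 8 + 4, so 158^108 ≡ 104·437·257·544 ≡ 437 (mod 647)
279·437 = 121923 ≡ 287 (mod 647)
287 ≡ 287 (mod 647); signature holds.

valid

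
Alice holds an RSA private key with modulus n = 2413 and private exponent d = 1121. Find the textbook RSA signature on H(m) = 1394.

Squares mod 2413: (H(m))^1≡1394, (H(m))^2≡771, (H(m))^4≡843, (H(m))^8≡1227, (H(m))^16≡2230, (H(m))^32≡2120, (H(m))^64≡1394, (H(m))^128≡771, (H(m))^256≡843, (H(m))^512≡1227, (H(m))^1024≡2230
1121 = 1024 + 64 + 32 + 1, so (H(m))^1121 ≡ 2230·1394·2120·1394 ≡ 733 (mod 2413)

733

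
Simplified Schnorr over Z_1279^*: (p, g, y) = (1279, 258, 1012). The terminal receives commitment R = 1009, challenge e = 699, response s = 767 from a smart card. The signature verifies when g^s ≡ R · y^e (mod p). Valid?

g^s mod p:
258^2 = 66564 ≡ 56
258^4 ≡ 56^2 = 3136 ≡ 578
258^8 ≡ 578^2 = 334084 ≡ 265
258^16 ≡ 265^2 = 70225 ≡ 1159
258^32 ≡ 1159^2 = 1343281 ≡ 331
258^64 ≡ 331^2 = 109561 ≡ 846
258^128 ≡ 846^2 = 715716 ≡ 755
258^256 ≡ 755^2 = 570025 ≡ 870
258^512 ≡ 870^2 = 756900 ≡ 1011
767 = 512 + 128 + 64 + 32 + 16 + 8 + 4 + 2 + 1, so 258^767 ≡ 1011·755·846·331·1159·265·578·56·258 ≡ 524 (mod 1279)
R · y^e mod p:
1012^2 = 1024144 ≡ 944
1012^4 ≡ 944^2 = 891136 ≡ 952
1012^8 ≡ 952^2 = 906304 ≡ 772
1012^16 ≡ 772^2 = 595984 ≡ 1249
1012^32 ≡ 1249^2 = 1560001 ≡ 900
1012^64 ≡ 900^2 = 810000 ≡ 393
1012^128 ≡ 393^2 = 154449 ≡ 969
1012^256 ≡ 969^2 = 938961 ≡ 175
1012^512 ≡ 175^2 = 30625 ≡ 1208
699 = 512 + 128 + 32 + 16 + 8 + 2 + 1, so 1012^699 ≡ 1208·969·900·1249·772·944·1012 ≡ 1245 (mod 1279)
1009·1245 = 1256205 ≡ 227 (mod 1279)
524 ≠ 227; the check fails.

no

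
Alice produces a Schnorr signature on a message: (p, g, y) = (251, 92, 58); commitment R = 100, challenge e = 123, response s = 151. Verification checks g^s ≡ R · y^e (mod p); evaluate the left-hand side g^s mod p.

92^2 = 8464 ≡ 181
92^4 ≡ 181^2 = 32761 ≡ 131
92^8 ≡ 131^2 = 17161 ≡ 93
92^16 ≡ 93^2 = 8649 ≡ 115
92^32 ≡ 115^2 = 13225 ≡ 173
92^64 ≡ 173^2 = 29929 ≡ 60
92^128 ≡ 60^2 = 3600 ≡ 86
151 = 128 + 16 + 4 + 2 + 1, so 92^151 ≡ 86·115·131·181·92 ≡ 83 (mod 251)

83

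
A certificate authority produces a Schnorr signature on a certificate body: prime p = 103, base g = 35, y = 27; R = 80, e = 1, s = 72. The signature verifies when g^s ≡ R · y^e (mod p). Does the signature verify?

g^s mod p:
35^2 = 1225 ≡ 92
35^4 ≡ 92^2 = 8464 ≡ 18
35^8 ≡ 18^2 = 324 ≡ 15
35^16 ≡ 15^2 = 225 ≡ 19
35^32 ≡ 19^2 = 361 ≡ 52
35^64 ≡ 52^2 = 2704 ≡ 26
72 = 64 + 8, so 35^72 ≡ 26·15 ≡ 81 (mod 103)
R · y^e mod p:
27^1 mod 103 = 27
80·27 = 2160 ≡ 100 (mod 103)
81 ≠ 100; the check fails.

does not verify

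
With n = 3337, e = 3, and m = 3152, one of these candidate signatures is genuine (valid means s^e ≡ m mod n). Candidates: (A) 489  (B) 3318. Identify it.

Candidate A: 489^2 = 239121 ≡ 2194; 3 = 2 + 1, so 489^3 ≡ 2194·489 ≡ 1689 (mod 3337)
Candidate B: 3318^2 = 11009124 ≡ 361; 3 = 2 + 1, so 3318^3 ≡ 361·3318 ≡ 3152 (mod 3337)
  → matches m = 3152

B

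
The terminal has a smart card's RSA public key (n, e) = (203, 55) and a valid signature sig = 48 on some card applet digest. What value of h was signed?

sig^2 ≡ 48^2 = 2304 ≡ 71
sig^4 ≡ 71^2 = 5041 ≡ 169
sig^8 ≡ 169^2 = 28561 ≡ 141
sig^16 ≡ 141^2 = 19881 ≡ 190
sig^32 ≡ 190^2 = 36100 ≡ 169
55 = 32 + 16 + 4 + 2 + 1, so sig^55 ≡ 169·190·169·71·48 ≡ 55 (mod 203)

55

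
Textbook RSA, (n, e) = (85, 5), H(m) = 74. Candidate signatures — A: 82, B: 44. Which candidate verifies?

Candidate A: 82^2 = 6724 ≡ 9; 82^4 ≡ 9^2 = 81; 5 = 4 + 1, so 82^5 ≡ 81·82 ≡ 12 (mod 85)
Candidate B: 44^2 = 1936 ≡ 66; 44^4 ≡ 66^2 = 4356 ≡ 21; 5 = 4 + 1, so 44^5 ≡ 21·44 ≡ 74 (mod 85)
  → matches H(m) = 74

B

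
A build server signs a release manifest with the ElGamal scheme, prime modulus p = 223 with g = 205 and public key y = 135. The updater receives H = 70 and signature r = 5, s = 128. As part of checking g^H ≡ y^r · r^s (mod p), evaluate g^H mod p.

205^2 = 42025 ≡ 101
205^4 ≡ 101^2 = 10201 ≡ 166
205^8 ≡ 166^2 = 27556 ≡ 127
205^16 ≡ 127^2 = 16129 ≡ 73
205^32 ≡ 73^2 = 5329 ≡ 200
205^64 ≡ 200^2 = 40000 ≡ 83
70 = 64 + 4 + 2, so 205^70 ≡ 83·166·101 ≡ 58 (mod 223)

58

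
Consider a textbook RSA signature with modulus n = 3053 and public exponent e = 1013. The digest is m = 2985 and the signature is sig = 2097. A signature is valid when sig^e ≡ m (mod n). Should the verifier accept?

sig^2 ≡ 2097^2 = 4397409 ≡ 1089
sig^4 ≡ 1089^2 = 1185921 ≡ 1357
sig^8 ≡ 1357^2 = 1841449 ≡ 490
sig^16 ≡ 490^2 = 240100 ≡ 1966
sig^32 ≡ 1966^2 = 3865156 ≡ 58
sig^64 ≡ 58^2 = 3364 ≡ 311
sig^128 ≡ 311^2 = 96721 ≡ 2078
sig^256 ≡ 2078^2 = 4318084 ≡ 1142
sig^512 ≡ 1142^2 = 1304164 ≡ 533
1013 = 512 + 256 + 128 + 64 + 32 + 16 + 4 + 1, so sig^1013 ≡ 533·1142·2078·311·58·1966·1357·2097 ≡ 2985 (mod 3053)
sig^1013 mod 3053 = 2985 matches m.

accept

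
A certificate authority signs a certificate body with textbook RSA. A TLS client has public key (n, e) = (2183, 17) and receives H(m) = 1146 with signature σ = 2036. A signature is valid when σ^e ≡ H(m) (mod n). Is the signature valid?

σ^17 mod 2183 = 1037
1037 ≠ 1146, so verification fails.

invalid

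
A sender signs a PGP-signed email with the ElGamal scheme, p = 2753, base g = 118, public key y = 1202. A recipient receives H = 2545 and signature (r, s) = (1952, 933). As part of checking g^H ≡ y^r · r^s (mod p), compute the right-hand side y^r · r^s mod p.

1525

Squares mod 2753: 1202^1≡1202, 1202^2≡2232, 1202^4≡1647, 1202^8≡904, 1202^16≡2328, 1202^32≡1680, 1202^64≡575, 1202^128≡265, 1202^256≡1400, 1202^512≡2617, 1202^1024≡1978
1952 = 1024 + 512 + 256 + 128 + 32, so 1202^1952 ≡ 1978·2617·1400·265·1680 ≡ 1116 (mod 2753)
Squares mod 2753: 1952^1≡1952, 1952^2≡152, 1952^4≡1080, 1952^8≡1881, 1952^16≡556, 1952^32≡800, 1952^64≡1304, 1952^128≡1815, 1952^256≡1637, 1952^512≡1100
933 = 512 + 256 + 128 + 32 + 4 + 1, so 1952^933 ≡ 1100·1637·1815·800·1080·1952 ≡ 2298 (mod 2753)
y^r · r^s ≡ 1116·2298 = 2564568 ≡ 1525 (mod 2753)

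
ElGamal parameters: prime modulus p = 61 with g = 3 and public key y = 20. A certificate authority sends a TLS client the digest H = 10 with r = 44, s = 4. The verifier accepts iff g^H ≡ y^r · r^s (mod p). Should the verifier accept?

Left side g^H mod p:
3^2 = 9
3^4 ≡ 9^2 = 81 ≡ 20
3^8 ≡ 20^2 = 400 ≡ 34
10 = 8 + 2, so 3^10 ≡ 34·9 ≡ 1 (mod 61)
Right side y^r · r^s mod p:
20^2 = 400 ≡ 34
20^4 ≡ 34^2 = 1156 ≡ 58
20^8 ≡ 58^2 = 3364 ≡ 9
20^16 ≡ 9^2 = 81 ≡ 20
20^32 ≡ 20^2 = 400 ≡ 34
44 = 32 + 8 + 4, so 20^44 ≡ 34·9·58 ≡ 58 (mod 61)
44^2 = 1936 ≡ 45
44^4 ≡ 45^2 = 2025 ≡ 12
58·12 = 696 ≡ 25 (mod 61)
1 ≠ 25, so verification fails.

reject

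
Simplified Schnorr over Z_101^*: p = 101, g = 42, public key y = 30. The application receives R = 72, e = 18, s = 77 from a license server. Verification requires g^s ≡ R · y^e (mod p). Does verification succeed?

fails

g^s mod p:
42^2 = 1764 ≡ 47
42^4 ≡ 47^2 = 2209 ≡ 88
42^8 ≡ 88^2 = 7744 ≡ 68
42^16 ≡ 68^2 = 4624 ≡ 79
42^32 ≡ 79^2 = 6241 ≡ 80
42^64 ≡ 80^2 = 6400 ≡ 37
77 = 64 + 8 + 4 + 1, so 42^77 ≡ 37·68·88·42 ≡ 66 (mod 101)
R · y^e mod p:
30^2 = 900 ≡ 92
30^4 ≡ 92^2 = 8464 ≡ 81
30^8 ≡ 81^2 = 6561 ≡ 97
30^16 ≡ 97^2 = 9409 ≡ 16
18 = 16 + 2, so 30^18 ≡ 16·92 ≡ 58 (mod 101)
72·58 = 4176 ≡ 35 (mod 101)
66 ≠ 35; the check fails.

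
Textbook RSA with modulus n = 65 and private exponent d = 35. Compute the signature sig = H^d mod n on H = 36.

Squares mod 65: H^1≡36, H^2≡61, H^4≡16, H^8≡61, H^16≡16, H^32≡61
35 = 32 + 2 + 1, so H^35 ≡ 61·61·36 ≡ 56 (mod 65)

56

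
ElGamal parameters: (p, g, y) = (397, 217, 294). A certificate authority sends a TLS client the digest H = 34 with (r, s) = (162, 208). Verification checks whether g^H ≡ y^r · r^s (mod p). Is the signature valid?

valid

Left side g^H mod p:
217^2 = 47089 ≡ 243
217^4 ≡ 243^2 = 59049 ≡ 293
217^8 ≡ 293^2 = 85849 ≡ 97
217^16 ≡ 97^2 = 9409 ≡ 278
217^32 ≡ 278^2 = 77284 ≡ 266
34 = 32 + 2, so 217^34 ≡ 266·243 ≡ 324 (mod 397)
Right side y^r · r^s mod p:
294^2 = 86436 ≡ 287
294^4 ≡ 287^2 = 82369 ≡ 190
294^8 ≡ 190^2 = 36100 ≡ 370
294^16 ≡ 370^2 = 136900 ≡ 332
294^32 ≡ 332^2 = 110224 ≡ 255
294^64 ≡ 255^2 = 65025 ≡ 314
294^128 ≡ 314^2 = 98596 ≡ 140
162 = 128 + 32 + 2, so 294^162 ≡ 140·255·287 ≡ 124 (mod 397)
162^2 = 26244 ≡ 42
162^4 ≡ 42^2 = 1764 ≡ 176
162^8 ≡ 176^2 = 30976 ≡ 10
162^16 ≡ 10^2 = 100
162^32 ≡ 100^2 = 10000 ≡ 75
162^64 ≡ 75^2 = 5625 ≡ 67
162^128 ≡ 67^2 = 4489 ≡ 122
208 = 128 + 64 + 16, so 162^208 ≡ 122·67·100 ≡ 374 (mod 397)
124·374 = 46376 ≡ 324 (mod 397)
324 ≡ 324 (mod 397), so the signature is genuine.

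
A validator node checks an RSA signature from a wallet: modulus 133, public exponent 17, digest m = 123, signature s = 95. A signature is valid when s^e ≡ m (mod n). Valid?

no

s^17 mod 133 = 114
114 ≠ 123, so verification fails.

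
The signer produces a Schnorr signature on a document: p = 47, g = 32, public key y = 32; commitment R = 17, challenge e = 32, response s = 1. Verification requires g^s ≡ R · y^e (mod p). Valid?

g^s mod p:
32^1 mod 47 = 32
R · y^e mod p:
Squares mod 47: 32^1≡32, 32^2≡37, 32^4≡6, 32^8≡36, 32^16≡27, 32^32≡24
32^32 ≡ 24 (mod 47)
17·24 = 408 ≡ 32 (mod 47)
32 ≡ 32 (mod 47); signature holds.

yes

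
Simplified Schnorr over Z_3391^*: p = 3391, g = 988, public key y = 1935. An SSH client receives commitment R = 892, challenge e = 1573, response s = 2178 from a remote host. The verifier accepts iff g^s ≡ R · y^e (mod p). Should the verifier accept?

reject

g^s mod p:
988^2 = 976144 ≡ 2927
988^4 ≡ 2927^2 = 8567329 ≡ 1663
988^8 ≡ 1663^2 = 2765569 ≡ 1904
988^16 ≡ 1904^2 = 3625216 ≡ 237
988^32 ≡ 237^2 = 56169 ≡ 1913
988^64 ≡ 1913^2 = 3659569 ≡ 680
988^128 ≡ 680^2 = 462400 ≡ 1224
988^256 ≡ 1224^2 = 1498176 ≡ 2745
988^512 ≡ 2745^2 = 7535025 ≡ 223
988^1024 ≡ 223^2 = 49729 ≡ 2255
988^2048 ≡ 2255^2 = 5085025 ≡ 1916
2178 = 2048 + 128 + 2, so 988^2178 ≡ 1916·1224·2927 ≡ 3133 (mod 3391)
R · y^e mod p:
1935^2 = 3744225 ≡ 561
1935^4 ≡ 561^2 = 314721 ≡ 2749
1935^8 ≡ 2749^2 = 7557001 ≡ 1853
1935^16 ≡ 1853^2 = 3433609 ≡ 1917
1935^32 ≡ 1917^2 = 3674889 ≡ 2436
1935^64 ≡ 2436^2 = 5934096 ≡ 3237
1935^128 ≡ 3237^2 = 10478169 ≡ 3370
1935^256 ≡ 3370^2 = 11356900 ≡ 441
1935^512 ≡ 441^2 = 194481 ≡ 1194
1935^1024 ≡ 1194^2 = 1425636 ≡ 1416
1573 = 1024 + 512 + 32 + 4 + 1, so 1935^1573 ≡ 1416·1194·2436·2749·1935 ≡ 680 (mod 3391)
892·680 = 606560 ≡ 2962 (mod 3391)
3133 ≠ 2962; the check fails.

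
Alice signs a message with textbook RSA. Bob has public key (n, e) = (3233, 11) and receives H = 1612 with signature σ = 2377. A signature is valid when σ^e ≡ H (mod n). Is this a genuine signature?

genuine

Squares mod 3233: σ^1≡2377, σ^2≡2078, σ^4≡2029, σ^8≡1232
11 = 8 + 2 + 1, so σ^11 ≡ 1232·2078·2377 ≡ 1612 (mod 3233)
σ^11 mod 3233 = 1612 matches H.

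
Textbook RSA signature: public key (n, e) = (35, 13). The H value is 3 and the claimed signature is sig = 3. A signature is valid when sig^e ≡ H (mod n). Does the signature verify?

sig^2 ≡ 3^2 = 9
sig^4 ≡ 9^2 = 81 ≡ 11
sig^8 ≡ 11^2 = 121 ≡ 16
13 = 8 + 4 + 1, so sig^13 ≡ 16·11·3 ≡ 3 (mod 35)
Since 3 equals the digest 3, verification succeeds.

verifies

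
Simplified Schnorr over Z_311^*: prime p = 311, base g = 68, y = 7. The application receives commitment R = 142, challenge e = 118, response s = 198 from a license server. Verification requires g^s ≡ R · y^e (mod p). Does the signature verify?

does not verify

g^s mod p:
Squares mod 311: 68^1≡68, 68^2≡270, 68^4≡126, 68^8≡15, 68^16≡225, 68^32≡243, 68^64≡270, 68^128≡126
198 = 128 + 64 + 4 + 2, so 68^198 ≡ 126·270·126·270 ≡ 24 (mod 311)
R · y^e mod p:
Squares mod 311: 7^1≡7, 7^2≡49, 7^4≡224, 7^8≡105, 7^16≡140, 7^32≡7, 7^64≡49
118 = 64 + 32 + 16 + 4 + 2, so 7^118 ≡ 49·7·140·224·49 ≡ 270 (mod 311)
142·270 = 38340 ≡ 87 (mod 311)
24 ≠ 87; the check fails.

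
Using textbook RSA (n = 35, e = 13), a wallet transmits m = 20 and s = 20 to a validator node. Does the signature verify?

verifies

Squares mod 35: s^1≡20, s^2≡15, s^4≡15, s^8≡15
13 = 8 + 4 + 1, so s^13 ≡ 15·15·20 ≡ 20 (mod 35)
s^13 mod 35 = 20 matches m.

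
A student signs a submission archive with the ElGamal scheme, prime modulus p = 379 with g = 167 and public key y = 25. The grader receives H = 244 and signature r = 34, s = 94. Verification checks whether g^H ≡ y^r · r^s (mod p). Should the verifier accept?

Left side g^H mod p:
Squares mod 379: 167^1≡167, 167^2≡222, 167^4≡14, 167^8≡196, 167^16≡137, 167^32≡198, 167^64≡167, 167^128≡222
244 = 128 + 64 + 32 + 16 + 4, so 167^244 ≡ 222·167·198·137·14 ≡ 350 (mod 379)
Right side y^r · r^s mod p:
Squares mod 379: 25^1≡25, 25^2≡246, 25^4≡255, 25^8≡216, 25^16≡39, 25^32≡5
34 = 32 + 2, so 25^34 ≡ 5·246 ≡ 93 (mod 379)
Squares mod 379: 34^1≡34, 34^2≡19, 34^4≡361, 34^8≡324, 34^16≡372, 34^32≡49, 34^64≡127
94 = 64 + 16 + 8 + 4 + 2, so 34^94 ≡ 127·372·324·361·19 ≡ 148 (mod 379)
93·148 = 13764 ≡ 120 (mod 379)
350 ≠ 120, so verification fails.

reject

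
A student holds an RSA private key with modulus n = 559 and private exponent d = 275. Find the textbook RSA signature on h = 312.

h^2 ≡ 312^2 = 97344 ≡ 78
h^4 ≡ 78^2 = 6084 ≡ 494
h^8 ≡ 494^2 = 244036 ≡ 312
h^16 ≡ 312^2 = 97344 ≡ 78
h^32 ≡ 78^2 = 6084 ≡ 494
h^64 ≡ 494^2 = 244036 ≡ 312
h^128 ≡ 312^2 = 97344 ≡ 78
h^256 ≡ 78^2 = 6084 ≡ 494
275 = 256 + 16 + 2 + 1, so h^275 ≡ 494·78·78·312 ≡ 78 (mod 559)

78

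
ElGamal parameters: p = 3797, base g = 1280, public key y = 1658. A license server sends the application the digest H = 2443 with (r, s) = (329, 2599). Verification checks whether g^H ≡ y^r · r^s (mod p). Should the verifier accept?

Left side g^H mod p:
Squares mod 3797: 1280^1≡1280, 1280^2≡1893, 1280^4≡2878, 1280^8≡1627, 1280^16≡620, 1280^32≡903, 1280^64≡2851, 1280^128≡2621, 1280^256≡868, 1280^512≡1618, 1280^1024≡1791, 1280^2048≡3013
2443 = 2048 + 256 + 128 + 8 + 2 + 1, so 1280^2443 ≡ 3013·868·2621·1627·1893·1280 ≡ 2478 (mod 3797)
Right side y^r · r^s mod p:
Squares mod 3797: 1658^1≡1658, 1658^2≡3733, 1658^4≡299, 1658^8≡2070, 1658^16≡1884, 1658^32≡3058, 1658^64≡3150, 1658^128≡939, 1658^256≡817
329 = 256 + 64 + 8 + 1, so 1658^329 ≡ 817·3150·2070·1658 ≡ 3721 (mod 3797)
Squares mod 3797: 329^1≡329, 329^2≡1925, 329^4≡3550, 329^8≡257, 329^16≡1500, 329^32≡2176, 329^64≡117, 329^128≡2298, 329^256≡2974, 329^512≡1463, 329^1024≡2658, 329^2048≡2544
2599 = 2048 + 512 + 32 + 4 + 2 + 1, so 329^2599 ≡ 2544·1463·2176·3550·1925·329 ≡ 467 (mod 3797)
3721·467 = 1737707 ≡ 2478 (mod 3797)
2478 ≡ 2478 (mod 3797), so the signature is genuine.

accept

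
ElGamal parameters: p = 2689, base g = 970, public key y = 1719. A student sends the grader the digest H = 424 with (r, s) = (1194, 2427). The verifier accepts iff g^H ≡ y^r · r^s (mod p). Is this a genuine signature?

forged

Left side g^H mod p:
Squares mod 2689: 970^1≡970, 970^2≡2439, 970^4≡653, 970^8≡1547, 970^16≡2688, 970^32≡1, 970^64≡1, 970^128≡1, 970^256≡1
424 = 256 + 128 + 32 + 8, so 970^424 ≡ 1·1·1·1547 ≡ 1547 (mod 2689)
Right side y^r · r^s mod p:
Squares mod 2689: 1719^1≡1719, 1719^2≡2439, 1719^4≡653, 1719^8≡1547, 1719^16≡2688, 1719^32≡1, 1719^64≡1, 1719^128≡1, 1719^256≡1, 1719^512≡1, 1719^1024≡1
1194 = 1024 + 128 + 32 + 8 + 2, so 1719^1194 ≡ 1·1·1·1547·2439 ≡ 466 (mod 2689)
Squares mod 2689: 1194^1≡1194, 1194^2≡466, 1194^4≡2036, 1194^8≡1547, 1194^16≡2688, 1194^32≡1, 1194^64≡1, 1194^128≡1, 1194^256≡1, 1194^512≡1, 1194^1024≡1, 1194^2048≡1
2427 = 2048 + 256 + 64 + 32 + 16 + 8 + 2 + 1, so 1194^2427 ≡ 1·1·1·1·2688·1547·466·1194 ≡ 2668 (mod 2689)
466·2668 = 1243288 ≡ 970 (mod 2689)
1547 ≠ 970, so verification fails.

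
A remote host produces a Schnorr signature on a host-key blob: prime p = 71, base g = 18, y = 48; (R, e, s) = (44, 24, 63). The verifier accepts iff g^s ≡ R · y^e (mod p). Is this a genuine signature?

g^s mod p:
18^2 = 324 ≡ 40
18^4 ≡ 40^2 = 1600 ≡ 38
18^8 ≡ 38^2 = 1444 ≡ 24
18^16 ≡ 24^2 = 576 ≡ 8
18^32 ≡ 8^2 = 64
63 = 32 + 16 + 8 + 4 + 2 + 1, so 18^63 ≡ 64·8·24·38·40·18 ≡ 54 (mod 71)
R · y^e mod p:
48^2 = 2304 ≡ 32
48^4 ≡ 32^2 = 1024 ≡ 30
48^8 ≡ 30^2 = 900 ≡ 48
48^16 ≡ 48^2 = 2304 ≡ 32
24 = 16 + 8, so 48^24 ≡ 32·48 ≡ 45 (mod 71)
44·45 = 1980 ≡ 63 (mod 71)
54 ≠ 63; the check fails.

forged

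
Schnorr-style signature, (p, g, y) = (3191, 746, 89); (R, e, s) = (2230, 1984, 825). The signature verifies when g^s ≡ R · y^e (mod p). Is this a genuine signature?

forged

g^s mod p:
746^825 mod 3191 = 2443
R · y^e mod p:
89^1984 mod 3191 = 125
2230·125 = 278750 ≡ 1133 (mod 3191)
2443 ≠ 1133; the check fails.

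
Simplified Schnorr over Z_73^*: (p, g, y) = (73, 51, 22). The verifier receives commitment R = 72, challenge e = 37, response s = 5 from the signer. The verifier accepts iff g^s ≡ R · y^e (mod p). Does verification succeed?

g^s mod p:
51^2 = 2601 ≡ 46
51^4 ≡ 46^2 = 2116 ≡ 72
5 = 4 + 1, so 51^5 ≡ 72·51 ≡ 22 (mod 73)
R · y^e mod p:
22^2 = 484 ≡ 46
22^4 ≡ 46^2 = 2116 ≡ 72
22^8 ≡ 72^2 = 5184 ≡ 1
22^16 ≡ 1^2 = 1
22^32 ≡ 1^2 = 1
37 = 32 + 4 + 1, so 22^37 ≡ 1·72·22 ≡ 51 (mod 73)
72·51 = 3672 ≡ 22 (mod 73)
22 ≡ 22 (mod 73); signature holds.

passes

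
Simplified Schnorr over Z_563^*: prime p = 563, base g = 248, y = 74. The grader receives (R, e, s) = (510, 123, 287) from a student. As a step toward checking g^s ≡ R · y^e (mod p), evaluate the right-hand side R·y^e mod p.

Squares mod 563: 74^1≡74, 74^2≡409, 74^4≡70, 74^8≡396, 74^16≡302, 74^32≡561, 74^64≡4
123 = 64 + 32 + 16 + 8 + 2 + 1, so 74^123 ≡ 4·561·302·396·409·74 ≡ 40 (mod 563)
R · y^e ≡ 510·40 = 20400 ≡ 132 (mod 563)

132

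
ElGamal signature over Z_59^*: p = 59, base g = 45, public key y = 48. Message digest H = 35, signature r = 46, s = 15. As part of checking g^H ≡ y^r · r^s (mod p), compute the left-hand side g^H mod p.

15

45^2 = 2025 ≡ 19
45^4 ≡ 19^2 = 361 ≡ 7
45^8 ≡ 7^2 = 49
45^16 ≡ 49^2 = 2401 ≡ 41
45^32 ≡ 41^2 = 1681 ≡ 29
35 = 32 + 2 + 1, so 45^35 ≡ 29·19·45 ≡ 15 (mod 59)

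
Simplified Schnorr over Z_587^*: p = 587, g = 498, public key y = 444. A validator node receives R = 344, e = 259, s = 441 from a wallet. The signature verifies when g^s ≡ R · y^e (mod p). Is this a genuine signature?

forged

g^s mod p:
498^2 = 248004 ≡ 290
498^4 ≡ 290^2 = 84100 ≡ 159
498^8 ≡ 159^2 = 25281 ≡ 40
498^16 ≡ 40^2 = 1600 ≡ 426
498^32 ≡ 426^2 = 181476 ≡ 93
498^64 ≡ 93^2 = 8649 ≡ 431
498^128 ≡ 431^2 = 185761 ≡ 269
498^256 ≡ 269^2 = 72361 ≡ 160
441 = 256 + 128 + 32 + 16 + 8 + 1, so 498^441 ≡ 160·269·93·426·40·498 ≡ 34 (mod 587)
R · y^e mod p:
444^2 = 197136 ≡ 491
444^4 ≡ 491^2 = 241081 ≡ 411
444^8 ≡ 411^2 = 168921 ≡ 452
444^16 ≡ 452^2 = 204304 ≡ 28
444^32 ≡ 28^2 = 784 ≡ 197
444^64 ≡ 197^2 = 38809 ≡ 67
444^128 ≡ 67^2 = 4489 ≡ 380
444^256 ≡ 380^2 = 144400 ≡ 585
259 = 256 + 2 + 1, so 444^259 ≡ 585·491·444 ≡ 133 (mod 587)
344·133 = 45752 ≡ 553 (mod 587)
34 ≠ 553; the check fails.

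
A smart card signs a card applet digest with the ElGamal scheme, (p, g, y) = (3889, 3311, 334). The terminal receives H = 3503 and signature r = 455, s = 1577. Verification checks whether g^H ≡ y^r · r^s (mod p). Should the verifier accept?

Left side g^H mod p:
3311^2 = 10962721 ≡ 3519
3311^4 ≡ 3519^2 = 12383361 ≡ 785
3311^8 ≡ 785^2 = 616225 ≡ 1763
3311^16 ≡ 1763^2 = 3108169 ≡ 858
3311^32 ≡ 858^2 = 736164 ≡ 1143
3311^64 ≡ 1143^2 = 1306449 ≡ 3634
3311^128 ≡ 3634^2 = 13205956 ≡ 2801
3311^256 ≡ 2801^2 = 7845601 ≡ 1488
3311^512 ≡ 1488^2 = 2214144 ≡ 1303
3311^1024 ≡ 1303^2 = 1697809 ≡ 2205
3311^2048 ≡ 2205^2 = 4862025 ≡ 775
3503 = 2048 + 1024 + 256 + 128 + 32 + 8 + 4 + 2 + 1, so 3311^3503 ≡ 775·2205·1488·2801·1143·1763·785·3519·3311 ≡ 3386 (mod 3889)
Right side y^r · r^s mod p:
334^2 = 111556 ≡ 2664
334^4 ≡ 2664^2 = 7096896 ≡ 3360
334^8 ≡ 3360^2 = 11289600 ≡ 3722
334^16 ≡ 3722^2 = 13853284 ≡ 666
334^32 ≡ 666^2 = 443556 ≡ 210
334^64 ≡ 210^2 = 44100 ≡ 1321
334^128 ≡ 1321^2 = 1745041 ≡ 2769
334^256 ≡ 2769^2 = 7667361 ≡ 2142
455 = 256 + 128 + 64 + 4 + 2 + 1, so 334^455 ≡ 2142·2769·1321·3360·2664·334 ≡ 648 (mod 3889)
455^2 = 207025 ≡ 908
455^4 ≡ 908^2 = 824464 ≡ 3885
455^8 ≡ 3885^2 = 15093225 ≡ 16
455^16 ≡ 16^2 = 256
455^32 ≡ 256^2 = 65536 ≡ 3312
455^64 ≡ 3312^2 = 10969344 ≡ 2364
455^128 ≡ 2364^2 = 5588496 ≡ 3
455^256 ≡ 3^2 = 9
455^512 ≡ 9^2 = 81
455^1024 ≡ 81^2 = 6561 ≡ 2672
1577 = 1024 + 512 + 32 + 8 + 1, so 455^1577 ≡ 2672·81·3312·16·455 ≡ 3752 (mod 3889)
648·3752 = 2431296 ≡ 671 (mod 3889)
3386 ≠ 671, so verification fails.

reject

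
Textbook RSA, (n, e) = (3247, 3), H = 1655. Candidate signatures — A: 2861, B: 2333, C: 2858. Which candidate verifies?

A

Candidate A: Squares mod 3247: 2861^1≡2861, 2861^2≡2881; 3 = 2 + 1, so 2861^3 ≡ 2881·2861 ≡ 1655 (mod 3247)
  → matches H = 1655
Candidate B: Squares mod 3247: 2333^1≡2333, 2333^2≡917; 3 = 2 + 1, so 2333^3 ≡ 917·2333 ≡ 2835 (mod 3247)
Candidate C: Squares mod 3247: 2858^1≡2858, 2858^2≡1959; 3 = 2 + 1, so 2858^3 ≡ 1959·2858 ≡ 994 (mod 3247)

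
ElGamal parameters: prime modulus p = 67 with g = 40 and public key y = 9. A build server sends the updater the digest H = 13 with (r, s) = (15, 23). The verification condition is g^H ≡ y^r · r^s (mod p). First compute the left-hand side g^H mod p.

59

Squares mod 67: 40^1≡40, 40^2≡59, 40^4≡64, 40^8≡9
13 = 8 + 4 + 1, so 40^13 ≡ 9·64·40 ≡ 59 (mod 67)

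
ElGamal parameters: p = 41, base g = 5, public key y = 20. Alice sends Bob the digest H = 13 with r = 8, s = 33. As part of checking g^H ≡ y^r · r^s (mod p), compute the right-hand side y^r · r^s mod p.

39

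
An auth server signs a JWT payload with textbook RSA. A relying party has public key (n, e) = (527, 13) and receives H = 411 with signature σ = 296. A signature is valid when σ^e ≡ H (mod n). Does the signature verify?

Squares mod 527: σ^1≡296, σ^2≡134, σ^4≡38, σ^8≡390
13 = 8 + 4 + 1, so σ^13 ≡ 390·38·296 ≡ 499 (mod 527)
499 ≠ 411, so verification fails.

does not verify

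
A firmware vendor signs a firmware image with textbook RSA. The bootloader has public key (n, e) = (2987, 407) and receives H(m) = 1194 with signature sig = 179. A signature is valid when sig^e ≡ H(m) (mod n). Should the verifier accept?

sig^2 ≡ 179^2 = 32041 ≡ 2171
sig^4 ≡ 2171^2 = 4713241 ≡ 2742
sig^8 ≡ 2742^2 = 7518564 ≡ 285
sig^16 ≡ 285^2 = 81225 ≡ 576
sig^32 ≡ 576^2 = 331776 ≡ 219
sig^64 ≡ 219^2 = 47961 ≡ 169
sig^128 ≡ 169^2 = 28561 ≡ 1678
sig^256 ≡ 1678^2 = 2815684 ≡ 1930
407 = 256 + 128 + 16 + 4 + 2 + 1, so sig^407 ≡ 1930·1678·576·2742·2171·179 ≡ 1194 (mod 2987)
Since 1194 equals the digest 1194, verification succeeds.

accept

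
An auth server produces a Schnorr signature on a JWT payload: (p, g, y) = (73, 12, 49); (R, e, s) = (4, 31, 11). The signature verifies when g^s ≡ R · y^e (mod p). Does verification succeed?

fails

g^s mod p:
12^2 = 144 ≡ 71
12^4 ≡ 71^2 = 5041 ≡ 4
12^8 ≡ 4^2 = 16
11 = 8 + 2 + 1, so 12^11 ≡ 16·71·12 ≡ 54 (mod 73)
R · y^e mod p:
49^2 = 2401 ≡ 65
49^4 ≡ 65^2 = 4225 ≡ 64
49^8 ≡ 64^2 = 4096 ≡ 8
49^16 ≡ 8^2 = 64
31 = 16 + 8 + 4 + 2 + 1, so 49^31 ≡ 64·8·64·65·49 ≡ 24 (mod 73)
4·24 = 96 ≡ 23 (mod 73)
54 ≠ 23; the check fails.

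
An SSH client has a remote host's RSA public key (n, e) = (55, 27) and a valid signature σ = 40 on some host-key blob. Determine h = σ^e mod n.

50

σ^2 ≡ 40^2 = 1600 ≡ 5
σ^4 ≡ 5^2 = 25
σ^8 ≡ 25^2 = 625 ≡ 20
σ^16 ≡ 20^2 = 400 ≡ 15
27 = 16 + 8 + 2 + 1, so σ^27 ≡ 15·20·5·40 ≡ 50 (mod 55)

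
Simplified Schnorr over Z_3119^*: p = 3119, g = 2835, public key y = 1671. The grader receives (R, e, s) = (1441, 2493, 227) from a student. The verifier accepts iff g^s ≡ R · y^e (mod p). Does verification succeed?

g^s mod p:
Squares mod 3119: 2835^1≡2835, 2835^2≡2681, 2835^4≡1585, 2835^8≡1430, 2835^16≡1955, 2835^32≡1250, 2835^64≡3000, 2835^128≡1685
227 = 128 + 64 + 32 + 2 + 1, so 2835^227 ≡ 1685·3000·1250·2681·2835 ≡ 1147 (mod 3119)
R · y^e mod p:
Squares mod 3119: 1671^1≡1671, 1671^2≡736, 1671^4≡2109, 1671^8≡187, 1671^16≡660, 1671^32≡2059, 1671^64≡760, 1671^128≡585, 1671^256≡2254, 1671^512≡2784, 1671^1024≡3060, 1671^2048≡362
2493 = 2048 + 256 + 128 + 32 + 16 + 8 + 4 + 1, so 1671^2493 ≡ 362·2254·585·2059·660·187·2109·1671 ≡ 3083 (mod 3119)
1441·3083 = 4442603 ≡ 1147 (mod 3119)
1147 ≡ 1147 (mod 3119); signature holds.

passes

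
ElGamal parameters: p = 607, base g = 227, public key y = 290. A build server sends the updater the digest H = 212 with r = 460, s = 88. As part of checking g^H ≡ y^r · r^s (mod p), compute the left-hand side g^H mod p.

14

227^2 = 51529 ≡ 541
227^4 ≡ 541^2 = 292681 ≡ 107
227^8 ≡ 107^2 = 11449 ≡ 523
227^16 ≡ 523^2 = 273529 ≡ 379
227^32 ≡ 379^2 = 143641 ≡ 389
227^64 ≡ 389^2 = 151321 ≡ 178
227^128 ≡ 178^2 = 31684 ≡ 120
212 = 128 + 64 + 16 + 4, so 227^212 ≡ 120·178·379·107 ≡ 14 (mod 607)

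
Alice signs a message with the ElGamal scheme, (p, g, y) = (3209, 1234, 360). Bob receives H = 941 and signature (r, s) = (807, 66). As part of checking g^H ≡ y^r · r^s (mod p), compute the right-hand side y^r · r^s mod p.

353

360^2 = 129600 ≡ 1240
360^4 ≡ 1240^2 = 1537600 ≡ 489
360^8 ≡ 489^2 = 239121 ≡ 1655
360^16 ≡ 1655^2 = 2739025 ≡ 1748
360^32 ≡ 1748^2 = 3055504 ≡ 536
360^64 ≡ 536^2 = 287296 ≡ 1695
360^128 ≡ 1695^2 = 2873025 ≡ 970
360^256 ≡ 970^2 = 940900 ≡ 663
360^512 ≡ 663^2 = 439569 ≡ 3145
807 = 512 + 256 + 32 + 4 + 2 + 1, so 360^807 ≡ 3145·663·536·489·1240·360 ≡ 2754 (mod 3209)
807^2 = 651249 ≡ 3031
807^4 ≡ 3031^2 = 9186961 ≡ 2803
807^8 ≡ 2803^2 = 7856809 ≡ 1177
807^16 ≡ 1177^2 = 1385329 ≡ 2250
807^32 ≡ 2250^2 = 5062500 ≡ 1907
807^64 ≡ 1907^2 = 3636649 ≡ 852
66 = 64 + 2, so 807^66 ≡ 852·3031 ≡ 2376 (mod 3209)
y^r · r^s ≡ 2754·2376 = 6543504 ≡ 353 (mod 3209)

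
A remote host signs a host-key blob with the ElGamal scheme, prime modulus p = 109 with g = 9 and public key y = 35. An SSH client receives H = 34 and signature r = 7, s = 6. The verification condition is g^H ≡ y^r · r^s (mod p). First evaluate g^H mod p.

9^2 = 81
9^4 ≡ 81^2 = 6561 ≡ 21
9^8 ≡ 21^2 = 441 ≡ 5
9^16 ≡ 5^2 = 25
9^32 ≡ 25^2 = 625 ≡ 80
34 = 32 + 2, so 9^34 ≡ 80·81 ≡ 49 (mod 109)

49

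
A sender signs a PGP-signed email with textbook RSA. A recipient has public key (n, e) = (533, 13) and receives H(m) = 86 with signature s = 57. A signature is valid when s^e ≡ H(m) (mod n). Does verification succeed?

Squares mod 533: s^1≡57, s^2≡51, s^4≡469, s^8≡365
13 = 8 + 4 + 1, so s^13 ≡ 365·469·57 ≡ 447 (mod 533)
447 ≠ 86, so verification fails.

fails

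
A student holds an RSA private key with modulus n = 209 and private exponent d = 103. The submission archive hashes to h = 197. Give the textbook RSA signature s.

h^103 mod 209 = 197

197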